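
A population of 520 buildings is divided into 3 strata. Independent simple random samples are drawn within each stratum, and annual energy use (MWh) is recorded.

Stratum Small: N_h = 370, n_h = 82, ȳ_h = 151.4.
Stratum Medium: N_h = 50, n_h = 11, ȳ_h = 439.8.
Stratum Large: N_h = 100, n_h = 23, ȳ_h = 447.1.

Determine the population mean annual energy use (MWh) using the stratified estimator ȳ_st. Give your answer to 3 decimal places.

N = Σ N_h = 520. Stratum weights W_h = N_h/N.
ȳ_st = (370·151.4 + 50·439.8 + 100·447.1) / 520 = 235.99615

ȳ_st ≈ 235.996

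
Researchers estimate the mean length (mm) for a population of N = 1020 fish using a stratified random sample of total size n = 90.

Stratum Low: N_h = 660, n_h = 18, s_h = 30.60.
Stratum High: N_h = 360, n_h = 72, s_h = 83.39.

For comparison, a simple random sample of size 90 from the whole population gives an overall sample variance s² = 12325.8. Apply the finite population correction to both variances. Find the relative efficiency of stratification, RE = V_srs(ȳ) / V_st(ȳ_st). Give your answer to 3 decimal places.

V̂(ȳ_st) = Σ W_h² (1 − n_h/N_h) s_h²/n_h, with W_h = N_h/N and N = 1020:
  stratum Low: (660/1020)²·(1 − 18/660)·30.60²/18 = 21.186
  stratum High: (360/1020)²·(1 − 72/360)·83.39²/72 = 9.62476
V_st = 30.8108
V_srs = (1 − 90/1020)·12325.8/90 = 124.869
Relative efficiency = V_srs / V_st = 124.869/30.8108 = 4.0528

RE ≈ 4.053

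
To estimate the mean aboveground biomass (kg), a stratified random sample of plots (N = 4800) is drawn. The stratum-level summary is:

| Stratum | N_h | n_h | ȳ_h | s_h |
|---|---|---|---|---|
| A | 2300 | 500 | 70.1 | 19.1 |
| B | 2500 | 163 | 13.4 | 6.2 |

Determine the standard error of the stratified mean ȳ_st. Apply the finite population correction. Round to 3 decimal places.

SE(ȳ_st) ≈ 0.437

V̂(ȳ_st) = Σ W_h² (1 − n_h/N_h) s_h²/n_h, with W_h = N_h/N and N = 4800:
  stratum A: (2300/4800)²·(1 − 500/2300)·19.1²/500 = 0.131104
  stratum B: (2500/4800)²·(1 − 163/2500)·6.2²/163 = 0.0598015
V̂(ȳ_st) = 0.190905
SE(ȳ_st) = √0.190905 = 0.436927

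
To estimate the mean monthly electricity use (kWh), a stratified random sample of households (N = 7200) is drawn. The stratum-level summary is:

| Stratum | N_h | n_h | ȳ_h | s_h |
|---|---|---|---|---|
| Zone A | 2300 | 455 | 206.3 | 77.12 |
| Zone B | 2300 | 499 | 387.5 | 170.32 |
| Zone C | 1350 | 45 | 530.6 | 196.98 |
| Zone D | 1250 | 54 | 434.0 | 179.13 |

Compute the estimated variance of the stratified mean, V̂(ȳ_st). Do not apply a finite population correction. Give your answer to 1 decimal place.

V̂(ȳ_st) = Σ W_h² s_h²/n_h, with W_h = N_h/N and N = 7200:
  stratum Zone A: (2300/7200)²·77.12²/455 = 1.33387
  stratum Zone B: (2300/7200)²·170.32²/499 = 5.93228
  stratum Zone C: (1350/7200)²·196.98²/45 = 30.3134
  stratum Zone D: (1250/7200)²·179.13²/54 = 17.9101
V̂(ȳ_st) = 55.4896

V̂(ȳ_st) ≈ 55.5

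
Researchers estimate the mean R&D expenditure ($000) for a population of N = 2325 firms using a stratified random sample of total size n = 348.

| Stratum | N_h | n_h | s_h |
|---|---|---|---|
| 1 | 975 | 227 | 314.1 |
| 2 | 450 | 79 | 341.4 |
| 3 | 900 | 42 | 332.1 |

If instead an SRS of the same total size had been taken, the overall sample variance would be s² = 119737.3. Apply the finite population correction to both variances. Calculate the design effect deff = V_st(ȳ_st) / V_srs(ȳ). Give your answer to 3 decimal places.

V̂(ȳ_st) = Σ W_h² (1 − n_h/N_h) s_h²/n_h, with W_h = N_h/N and N = 2325:
  stratum 1: (975/2325)²·(1 − 227/975)·314.1²/227 = 58.6368
  stratum 2: (450/2325)²·(1 − 79/450)·341.4²/79 = 45.566
  stratum 3: (900/2325)²·(1 − 42/900)·332.1²/42 = 375.122
V_st = 479.325
V_srs = (1 − 348/2325)·119737.3/348 = 292.573
deff = V_st / V_srs = 479.325/292.573 = 1.6383

deff ≈ 1.638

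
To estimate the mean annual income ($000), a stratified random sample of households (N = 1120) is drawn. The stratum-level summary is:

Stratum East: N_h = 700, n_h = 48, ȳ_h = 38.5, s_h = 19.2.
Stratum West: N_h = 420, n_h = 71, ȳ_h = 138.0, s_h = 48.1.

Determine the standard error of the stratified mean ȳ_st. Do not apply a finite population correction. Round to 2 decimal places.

V̂(ȳ_st) = Σ W_h² s_h²/n_h, with W_h = N_h/N and N = 1120:
  stratum East: (700/1120)²·19.2²/48 = 3
  stratum West: (420/1120)²·48.1²/71 = 4.58241
V̂(ȳ_st) = 7.58241
SE(ȳ_st) = √7.58241 = 2.75362

SE(ȳ_st) ≈ 2.75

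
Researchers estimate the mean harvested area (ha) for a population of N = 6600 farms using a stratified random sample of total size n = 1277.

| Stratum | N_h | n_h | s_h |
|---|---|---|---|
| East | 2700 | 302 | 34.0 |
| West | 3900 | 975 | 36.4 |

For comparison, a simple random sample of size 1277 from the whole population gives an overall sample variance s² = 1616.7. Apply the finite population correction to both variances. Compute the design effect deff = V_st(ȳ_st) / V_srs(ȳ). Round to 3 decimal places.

V̂(ȳ_st) = Σ W_h² (1 − n_h/N_h) s_h²/n_h, with W_h = N_h/N and N = 6600:
  stratum East: (2700/6600)²·(1 − 302/2700)·34.0²/302 = 0.568952
  stratum West: (3900/6600)²·(1 − 975/3900)·36.4²/975 = 0.355878
V_st = 0.92483
V_srs = (1 − 1277/6600)·1616.7/1277 = 1.02106
deff = V_st / V_srs = 0.92483/1.02106 = 0.9058

deff ≈ 0.906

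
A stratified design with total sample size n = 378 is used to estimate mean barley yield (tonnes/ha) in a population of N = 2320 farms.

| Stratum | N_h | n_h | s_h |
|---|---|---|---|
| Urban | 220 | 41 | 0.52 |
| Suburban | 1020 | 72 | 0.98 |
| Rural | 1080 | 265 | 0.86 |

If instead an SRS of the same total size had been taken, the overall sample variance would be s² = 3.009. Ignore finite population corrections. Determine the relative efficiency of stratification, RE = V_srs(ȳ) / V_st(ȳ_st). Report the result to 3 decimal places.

RE ≈ 2.455

V̂(ȳ_st) = Σ W_h² s_h²/n_h, with W_h = N_h/N and N = 2320:
  stratum Urban: (220/2320)²·0.52²/41 = 5.93051e-05
  stratum Suburban: (1020/2320)²·0.98²/72 = 0.00257836
  stratum Rural: (1080/2320)²·0.86²/265 = 0.000604815
V_st = 0.00324248
V_srs = s²/n = 3.009/378 = 0.00796032
Relative efficiency = V_srs / V_st = 0.00796032/0.00324248 = 2.4550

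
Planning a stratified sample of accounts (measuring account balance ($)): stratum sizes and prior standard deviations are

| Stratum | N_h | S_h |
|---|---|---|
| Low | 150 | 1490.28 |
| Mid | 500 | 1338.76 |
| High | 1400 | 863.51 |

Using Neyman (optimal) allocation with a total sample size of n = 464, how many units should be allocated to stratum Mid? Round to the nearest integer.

Neyman allocation: n_h = n · N_h S_h / Σ N_i S_i, with n = 464.
  stratum Low: N_h·S_h = 150·1490.28 = 223542.00
  stratum Mid: N_h·S_h = 500·1338.76 = 669380.00
  stratum High: N_h·S_h = 1400·863.51 = 1208914.00
Σ N_h S_h = 2101836.00
n for stratum Mid = 464·669380.00/2101836.00 = 147.772 → 148

148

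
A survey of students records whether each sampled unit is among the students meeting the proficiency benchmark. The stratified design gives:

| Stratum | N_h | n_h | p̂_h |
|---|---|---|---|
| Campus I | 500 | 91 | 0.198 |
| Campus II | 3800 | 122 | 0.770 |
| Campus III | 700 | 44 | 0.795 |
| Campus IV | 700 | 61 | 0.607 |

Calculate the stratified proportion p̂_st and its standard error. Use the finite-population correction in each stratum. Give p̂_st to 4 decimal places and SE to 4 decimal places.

p̂_st ≈ 0.7029, SE ≈ 0.0274

N = 5700; stratum weights W_h = N_h/N.
p̂_st = Σ W_h p̂_h = (500·0.198 + 3800·0.770 + 700·0.795 + 700·0.607)/5700 = 0.70288
V̂(p̂_st) = Σ W_h² (1 − n_h/N_h) p̂_h(1−p̂_h)/(n_h−1):
  stratum Campus I: (500/5700)²·(1 − 91/500)·0.198·0.802/90 = 1.11056e-05
  stratum Campus II: (3800/5700)²·(1 − 122/3800)·0.770·0.230/121 = 0.00062962
  stratum Campus III: (700/5700)²·(1 − 44/700)·0.795·0.205/43 = 5.35679e-05
  stratum Campus IV: (700/5700)²·(1 − 61/700)·0.607·0.393/60 = 5.47368e-05
V̂(p̂_st) = 0.000749031; SE = √V̂ = 0.0273684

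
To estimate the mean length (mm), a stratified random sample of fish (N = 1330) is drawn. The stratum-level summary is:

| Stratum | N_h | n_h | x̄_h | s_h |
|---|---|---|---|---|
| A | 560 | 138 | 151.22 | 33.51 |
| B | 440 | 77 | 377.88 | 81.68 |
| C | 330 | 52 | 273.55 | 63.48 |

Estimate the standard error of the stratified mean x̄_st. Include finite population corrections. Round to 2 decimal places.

SE(x̄_st) ≈ 3.60

V̂(x̄_st) = Σ W_h² (1 − n_h/N_h) s_h²/n_h, with W_h = N_h/N and N = 1330:
  stratum A: (560/1330)²·(1 − 138/560)·33.51²/138 = 1.08709
  stratum B: (440/1330)²·(1 − 77/440)·81.68²/77 = 7.82342
  stratum C: (330/1330)²·(1 − 52/330)·63.48²/52 = 4.01907
V̂(x̄_st) = 12.9296
SE(x̄_st) = √12.9296 = 3.59577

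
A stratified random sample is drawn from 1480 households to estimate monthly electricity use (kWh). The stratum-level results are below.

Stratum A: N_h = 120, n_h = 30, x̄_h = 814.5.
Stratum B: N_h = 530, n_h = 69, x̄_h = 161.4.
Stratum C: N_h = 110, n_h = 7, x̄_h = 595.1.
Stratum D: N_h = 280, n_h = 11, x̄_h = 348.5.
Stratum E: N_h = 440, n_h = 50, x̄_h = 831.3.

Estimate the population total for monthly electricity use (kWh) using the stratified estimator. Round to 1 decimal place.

τ̂_st ≈ 712095.0

τ̂_st = Σ N_h x̄_h = 120·814.5 + 530·161.4 + 110·595.1 + 280·348.5 + 440·831.3 = 712095.0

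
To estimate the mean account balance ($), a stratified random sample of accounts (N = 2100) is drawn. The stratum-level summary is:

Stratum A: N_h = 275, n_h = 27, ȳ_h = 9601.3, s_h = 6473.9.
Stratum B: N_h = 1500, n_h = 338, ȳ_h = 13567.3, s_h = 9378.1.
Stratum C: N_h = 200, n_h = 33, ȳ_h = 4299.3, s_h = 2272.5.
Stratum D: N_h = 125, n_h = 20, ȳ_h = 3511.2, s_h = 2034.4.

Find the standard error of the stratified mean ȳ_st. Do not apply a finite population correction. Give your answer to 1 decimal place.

V̂(ȳ_st) = Σ W_h² s_h²/n_h, with W_h = N_h/N and N = 2100:
  stratum A: (275/2100)²·6473.9²/27 = 26619.2
  stratum B: (1500/2100)²·9378.1²/338 = 132757
  stratum C: (200/2100)²·2272.5²/33 = 1419.43
  stratum D: (125/2100)²·2034.4²/20 = 733.203
V̂(ȳ_st) = 161529
SE(ȳ_st) = √161529 = 401.906

SE(ȳ_st) ≈ 401.9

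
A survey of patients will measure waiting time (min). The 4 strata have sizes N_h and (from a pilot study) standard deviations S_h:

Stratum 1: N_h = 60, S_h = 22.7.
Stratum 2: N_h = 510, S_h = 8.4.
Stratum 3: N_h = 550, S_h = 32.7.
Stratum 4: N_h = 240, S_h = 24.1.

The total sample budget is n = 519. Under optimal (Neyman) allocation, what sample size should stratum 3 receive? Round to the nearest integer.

Neyman allocation: n_h = n · N_h S_h / Σ N_i S_i, with n = 519.
  stratum 1: N_h·S_h = 60·22.7 = 1362.00
  stratum 2: N_h·S_h = 510·8.4 = 4284.00
  stratum 3: N_h·S_h = 550·32.7 = 17985.00
  stratum 4: N_h·S_h = 240·24.1 = 5784.00
Σ N_h S_h = 29415.00
n for stratum 3 = 519·17985.00/29415.00 = 317.328 → 317

317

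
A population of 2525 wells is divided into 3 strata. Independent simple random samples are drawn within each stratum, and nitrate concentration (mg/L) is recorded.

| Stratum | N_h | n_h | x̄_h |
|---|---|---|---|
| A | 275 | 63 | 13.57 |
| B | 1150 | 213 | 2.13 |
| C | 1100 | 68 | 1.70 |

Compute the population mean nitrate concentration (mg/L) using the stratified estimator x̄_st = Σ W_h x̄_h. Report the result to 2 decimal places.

x̄_st ≈ 3.19

N = Σ N_h = 2525. Stratum weights W_h = N_h/N.
x̄_st = (275·13.57 + 1150·2.13 + 1100·1.70) / 2525 = 3.1886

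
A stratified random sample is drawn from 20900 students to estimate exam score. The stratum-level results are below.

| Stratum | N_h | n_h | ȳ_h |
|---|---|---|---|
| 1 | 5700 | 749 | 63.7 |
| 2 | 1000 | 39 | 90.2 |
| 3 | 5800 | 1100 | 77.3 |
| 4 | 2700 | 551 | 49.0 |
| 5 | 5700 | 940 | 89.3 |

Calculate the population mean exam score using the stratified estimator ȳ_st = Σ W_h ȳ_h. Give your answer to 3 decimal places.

ȳ_st ≈ 73.825

N = Σ N_h = 20900. Stratum weights W_h = N_h/N.
ȳ_st = (5700·63.7 + 1000·90.2 + 5800·77.3 + 2700·49.0 + 5700·89.3) / 20900 = 73.82488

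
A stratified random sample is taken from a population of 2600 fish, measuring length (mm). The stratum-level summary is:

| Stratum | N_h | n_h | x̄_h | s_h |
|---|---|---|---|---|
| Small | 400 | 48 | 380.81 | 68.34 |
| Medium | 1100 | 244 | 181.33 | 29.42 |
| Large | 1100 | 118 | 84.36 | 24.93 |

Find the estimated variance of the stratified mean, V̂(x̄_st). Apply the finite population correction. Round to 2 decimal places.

V̂(x̄_st) = Σ W_h² (1 − n_h/N_h) s_h²/n_h, with W_h = N_h/N and N = 2600:
  stratum Small: (400/2600)²·(1 − 48/400)·68.34²/48 = 2.02658
  stratum Medium: (1100/2600)²·(1 − 244/1100)·29.42²/244 = 0.4941
  stratum Large: (1100/2600)²·(1 − 118/1100)·24.93²/118 = 0.841628
V̂(x̄_st) = 3.36231

V̂(x̄_st) ≈ 3.36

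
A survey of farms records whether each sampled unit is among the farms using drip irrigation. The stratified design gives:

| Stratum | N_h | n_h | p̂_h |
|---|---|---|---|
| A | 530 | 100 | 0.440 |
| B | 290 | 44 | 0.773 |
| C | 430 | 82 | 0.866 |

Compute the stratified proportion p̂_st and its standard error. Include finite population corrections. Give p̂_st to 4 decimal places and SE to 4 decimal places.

p̂_st ≈ 0.6638, SE ≈ 0.0262

N = 1250; stratum weights W_h = N_h/N.
p̂_st = Σ W_h p̂_h = (530·0.440 + 290·0.773 + 430·0.866)/1250 = 0.66380
V̂(p̂_st) = Σ W_h² (1 − n_h/N_h) p̂_h(1−p̂_h)/(n_h−1):
  stratum A: (530/1250)²·(1 − 100/530)·0.440·0.560/99 = 0.000363019
  stratum B: (290/1250)²·(1 − 44/290)·0.773·0.227/43 = 0.000186316
  stratum C: (430/1250)²·(1 − 82/430)·0.866·0.134/81 = 0.000137204
V̂(p̂_st) = 0.000686539; SE = √V̂ = 0.0262019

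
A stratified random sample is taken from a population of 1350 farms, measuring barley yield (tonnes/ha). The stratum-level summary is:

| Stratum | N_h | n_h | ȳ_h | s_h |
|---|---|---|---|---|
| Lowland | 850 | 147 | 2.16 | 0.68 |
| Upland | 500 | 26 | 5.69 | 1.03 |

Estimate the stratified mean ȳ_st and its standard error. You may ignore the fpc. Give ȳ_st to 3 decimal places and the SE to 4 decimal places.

ȳ_st ≈ 3.467, SE ≈ 0.0827

ȳ_st = Σ W_h ȳ_h = (850·2.16 + 500·5.69)/1350 = 3.46741
V̂(ȳ_st) = Σ W_h² s_h²/n_h, with W_h = N_h/N and N = 1350:
  stratum Lowland: (850/1350)²·0.68²/147 = 0.00124701
  stratum Upland: (500/1350)²·1.03²/26 = 0.00559724
V̂(ȳ_st) = 0.00684425
SE(ȳ_st) = √0.00684425 = 0.08273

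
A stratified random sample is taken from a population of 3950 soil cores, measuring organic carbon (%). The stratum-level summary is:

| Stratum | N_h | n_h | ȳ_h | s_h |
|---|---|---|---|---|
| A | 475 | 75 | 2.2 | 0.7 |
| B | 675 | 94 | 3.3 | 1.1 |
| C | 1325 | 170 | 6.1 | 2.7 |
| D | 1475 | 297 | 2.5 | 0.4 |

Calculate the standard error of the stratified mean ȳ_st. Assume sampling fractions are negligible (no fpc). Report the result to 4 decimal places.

V̂(ȳ_st) = Σ W_h² s_h²/n_h, with W_h = N_h/N and N = 3950:
  stratum A: (475/3950)²·0.7²/75 = 9.44774e-05
  stratum B: (675/3950)²·1.1²/94 = 0.000375899
  stratum C: (1325/3950)²·2.7²/170 = 0.00482521
  stratum D: (1475/3950)²·0.4²/297 = 7.51196e-05
V̂(ȳ_st) = 0.00537071
SE(ȳ_st) = √0.00537071 = 0.0732851

SE(ȳ_st) ≈ 0.0733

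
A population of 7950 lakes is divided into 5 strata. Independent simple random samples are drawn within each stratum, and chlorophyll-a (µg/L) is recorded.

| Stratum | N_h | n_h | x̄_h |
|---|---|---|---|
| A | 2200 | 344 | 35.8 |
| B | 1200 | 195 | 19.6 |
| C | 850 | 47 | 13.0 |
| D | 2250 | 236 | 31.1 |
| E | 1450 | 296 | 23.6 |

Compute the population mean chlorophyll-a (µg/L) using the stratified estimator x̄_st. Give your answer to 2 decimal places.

N = Σ N_h = 7950. Stratum weights W_h = N_h/N.
x̄_st = (2200·35.8 + 1200·19.6 + 850·13.0 + 2250·31.1 + 1450·23.6) / 7950 = 27.3616

x̄_st ≈ 27.36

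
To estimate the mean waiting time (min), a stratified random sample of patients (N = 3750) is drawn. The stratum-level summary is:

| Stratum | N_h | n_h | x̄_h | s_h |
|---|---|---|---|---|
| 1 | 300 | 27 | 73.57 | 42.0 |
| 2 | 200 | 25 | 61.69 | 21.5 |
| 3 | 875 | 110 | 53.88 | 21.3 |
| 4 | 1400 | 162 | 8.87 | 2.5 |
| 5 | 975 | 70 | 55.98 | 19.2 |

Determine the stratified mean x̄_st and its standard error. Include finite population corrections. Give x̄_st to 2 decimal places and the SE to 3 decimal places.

x̄_st = Σ W_h x̄_h = (300·73.57 + 200·61.69 + 875·53.88 + 1400·8.87 + 975·55.98)/3750 = 39.61400
V̂(x̄_st) = Σ W_h² (1 − n_h/N_h) s_h²/n_h, with W_h = N_h/N and N = 3750:
  stratum 1: (300/3750)²·(1 − 27/300)·42.0²/27 = 0.380501
  stratum 2: (200/3750)²·(1 − 25/200)·21.5²/25 = 0.0460196
  stratum 3: (875/3750)²·(1 − 110/875)·21.3²/110 = 0.196324
  stratum 4: (1400/3750)²·(1 − 162/1400)·2.5²/162 = 0.00475501
  stratum 5: (975/3750)²·(1 − 70/975)·19.2²/70 = 0.330442
V̂(x̄_st) = 0.958042
SE(x̄_st) = √0.958042 = 0.978796

x̄_st ≈ 39.61, SE ≈ 0.979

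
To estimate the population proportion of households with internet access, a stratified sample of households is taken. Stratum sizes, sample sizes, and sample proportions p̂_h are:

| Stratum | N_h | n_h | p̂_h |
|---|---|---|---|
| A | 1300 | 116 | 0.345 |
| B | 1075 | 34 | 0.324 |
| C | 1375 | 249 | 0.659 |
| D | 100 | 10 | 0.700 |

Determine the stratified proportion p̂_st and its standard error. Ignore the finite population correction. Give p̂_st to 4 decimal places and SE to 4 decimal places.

N = 3850; stratum weights W_h = N_h/N.
p̂_st = Σ W_h p̂_h = (1300·0.345 + 1075·0.324 + 1375·0.659 + 100·0.700)/3850 = 0.46050
V̂(p̂_st) = Σ W_h² p̂_h(1−p̂_h)/(n_h−1):
  stratum A: (1300/3850)²·0.345·0.655/115 = 0.000224041
  stratum B: (1075/3850)²·0.324·0.676/33 = 0.000517456
  stratum C: (1375/3850)²·0.659·0.341/248 = 0.000115577
  stratum D: (100/3850)²·0.700·0.300/9 = 1.57418e-05
V̂(p̂_st) = 0.000872816; SE = √V̂ = 0.0295435

p̂_st ≈ 0.4605, SE ≈ 0.0295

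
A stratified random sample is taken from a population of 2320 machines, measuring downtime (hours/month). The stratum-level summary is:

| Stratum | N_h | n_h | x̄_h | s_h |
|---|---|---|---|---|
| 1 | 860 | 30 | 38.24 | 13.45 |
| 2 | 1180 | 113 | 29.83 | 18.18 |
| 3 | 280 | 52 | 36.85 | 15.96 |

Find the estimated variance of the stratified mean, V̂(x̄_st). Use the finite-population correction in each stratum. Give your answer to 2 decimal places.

V̂(x̄_st) = Σ W_h² (1 − n_h/N_h) s_h²/n_h, with W_h = N_h/N and N = 2320:
  stratum 1: (860/2320)²·(1 − 30/860)·13.45²/30 = 0.799694
  stratum 2: (1180/2320)²·(1 − 113/1180)·18.18²/113 = 0.684195
  stratum 3: (280/2320)²·(1 − 52/280)·15.96²/52 = 0.0581004
V̂(x̄_st) = 1.54199

V̂(x̄_st) ≈ 1.54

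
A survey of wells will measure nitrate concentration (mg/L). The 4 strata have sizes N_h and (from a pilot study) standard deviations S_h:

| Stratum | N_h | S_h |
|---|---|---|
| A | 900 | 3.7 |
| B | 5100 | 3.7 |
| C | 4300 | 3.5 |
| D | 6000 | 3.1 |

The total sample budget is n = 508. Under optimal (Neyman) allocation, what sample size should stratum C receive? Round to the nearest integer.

Neyman allocation: n_h = n · N_h S_h / Σ N_i S_i, with n = 508.
  stratum A: N_h·S_h = 900·3.7 = 3330.00
  stratum B: N_h·S_h = 5100·3.7 = 18870.00
  stratum C: N_h·S_h = 4300·3.5 = 15050.00
  stratum D: N_h·S_h = 6000·3.1 = 18600.00
Σ N_h S_h = 55850.00
n for stratum C = 508·15050.00/55850.00 = 136.892 → 137

137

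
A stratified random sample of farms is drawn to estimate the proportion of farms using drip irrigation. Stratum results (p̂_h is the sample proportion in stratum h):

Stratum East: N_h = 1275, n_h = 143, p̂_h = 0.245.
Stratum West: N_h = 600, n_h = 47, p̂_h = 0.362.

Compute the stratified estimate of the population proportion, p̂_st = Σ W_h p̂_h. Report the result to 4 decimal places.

p̂_st ≈ 0.2824

N = 1875; stratum weights W_h = N_h/N.
p̂_st = Σ W_h p̂_h = (1275·0.245 + 600·0.362)/1875 = 0.28244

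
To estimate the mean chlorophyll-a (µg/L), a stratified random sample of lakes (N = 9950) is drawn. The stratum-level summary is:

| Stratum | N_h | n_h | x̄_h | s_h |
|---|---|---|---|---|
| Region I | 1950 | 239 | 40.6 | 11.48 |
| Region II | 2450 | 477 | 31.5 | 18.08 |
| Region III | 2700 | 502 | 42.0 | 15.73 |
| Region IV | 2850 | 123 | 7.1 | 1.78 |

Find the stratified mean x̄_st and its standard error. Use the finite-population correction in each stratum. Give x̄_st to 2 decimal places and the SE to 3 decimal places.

x̄_st = Σ W_h x̄_h = (1950·40.6 + 2450·31.5 + 2700·42.0 + 2850·7.1)/9950 = 29.14372
V̂(x̄_st) = Σ W_h² (1 − n_h/N_h) s_h²/n_h, with W_h = N_h/N and N = 9950:
  stratum Region I: (1950/9950)²·(1 − 239/1950)·11.48²/239 = 0.0185834
  stratum Region II: (2450/9950)²·(1 − 477/2450)·18.08²/477 = 0.03346
  stratum Region III: (2700/9950)²·(1 − 502/2700)·15.73²/502 = 0.029546
  stratum Region IV: (2850/9950)²·(1 − 123/2850)·1.78²/123 = 0.00202217
V̂(x̄_st) = 0.0836115
SE(x̄_st) = √0.0836115 = 0.289157

x̄_st ≈ 29.14, SE ≈ 0.289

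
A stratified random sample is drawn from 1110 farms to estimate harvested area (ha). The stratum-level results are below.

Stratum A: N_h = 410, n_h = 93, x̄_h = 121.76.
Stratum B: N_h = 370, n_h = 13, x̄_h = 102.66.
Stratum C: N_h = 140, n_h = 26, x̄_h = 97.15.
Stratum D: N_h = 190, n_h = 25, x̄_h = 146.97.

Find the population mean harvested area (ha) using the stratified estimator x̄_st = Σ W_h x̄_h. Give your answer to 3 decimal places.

x̄_st ≈ 116.605

N = Σ N_h = 1110. Stratum weights W_h = N_h/N.
x̄_st = (410·121.76 + 370·102.66 + 140·97.15 + 190·146.97) / 1110 = 116.60459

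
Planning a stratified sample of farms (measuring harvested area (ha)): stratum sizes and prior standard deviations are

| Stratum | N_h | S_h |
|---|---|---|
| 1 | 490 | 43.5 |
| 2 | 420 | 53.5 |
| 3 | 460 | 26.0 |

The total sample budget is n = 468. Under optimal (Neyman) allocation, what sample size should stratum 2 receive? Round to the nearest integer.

Neyman allocation: n_h = n · N_h S_h / Σ N_i S_i, with n = 468.
  stratum 1: N_h·S_h = 490·43.5 = 21315.00
  stratum 2: N_h·S_h = 420·53.5 = 22470.00
  stratum 3: N_h·S_h = 460·26.0 = 11960.00
Σ N_h S_h = 55745.00
n for stratum 2 = 468·22470.00/55745.00 = 188.644 → 189

189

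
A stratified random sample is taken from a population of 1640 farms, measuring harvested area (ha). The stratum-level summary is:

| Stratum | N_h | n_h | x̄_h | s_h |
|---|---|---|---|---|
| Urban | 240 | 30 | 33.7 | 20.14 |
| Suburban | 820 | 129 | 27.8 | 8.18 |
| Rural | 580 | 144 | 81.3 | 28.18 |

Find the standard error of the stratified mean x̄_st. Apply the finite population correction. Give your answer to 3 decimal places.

V̂(x̄_st) = Σ W_h² (1 − n_h/N_h) s_h²/n_h, with W_h = N_h/N and N = 1640:
  stratum Urban: (240/1640)²·(1 − 30/240)·20.14²/30 = 0.253361
  stratum Suburban: (820/1640)²·(1 − 129/820)·8.18²/129 = 0.109275
  stratum Rural: (580/1640)²·(1 − 144/580)·28.18²/144 = 0.518497
V̂(x̄_st) = 0.881134
SE(x̄_st) = √0.881134 = 0.938687

SE(x̄_st) ≈ 0.939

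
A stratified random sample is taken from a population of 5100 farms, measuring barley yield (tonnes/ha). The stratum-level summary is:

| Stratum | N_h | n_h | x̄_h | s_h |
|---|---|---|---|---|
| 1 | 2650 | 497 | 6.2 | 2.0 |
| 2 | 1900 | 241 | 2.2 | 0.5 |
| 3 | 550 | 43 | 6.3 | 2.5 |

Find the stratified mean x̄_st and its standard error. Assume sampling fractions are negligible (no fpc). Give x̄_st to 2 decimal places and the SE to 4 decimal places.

x̄_st ≈ 4.72, SE ≈ 0.0633

x̄_st = Σ W_h x̄_h = (2650·6.2 + 1900·2.2 + 550·6.3)/5100 = 4.72059
V̂(x̄_st) = Σ W_h² s_h²/n_h, with W_h = N_h/N and N = 5100:
  stratum 1: (2650/5100)²·2.0²/497 = 0.00217298
  stratum 2: (1900/5100)²·0.5²/241 = 0.000143976
  stratum 3: (550/5100)²·2.5²/43 = 0.00169043
V̂(x̄_st) = 0.00400738
SE(x̄_st) = √0.00400738 = 0.0633039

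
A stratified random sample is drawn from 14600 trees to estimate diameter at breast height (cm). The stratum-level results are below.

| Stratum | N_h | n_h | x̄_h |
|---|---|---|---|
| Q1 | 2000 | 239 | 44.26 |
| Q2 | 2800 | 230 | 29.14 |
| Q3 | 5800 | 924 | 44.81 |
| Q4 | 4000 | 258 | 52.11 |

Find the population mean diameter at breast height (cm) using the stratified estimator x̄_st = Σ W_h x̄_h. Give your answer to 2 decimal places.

x̄_st ≈ 43.73

N = Σ N_h = 14600. Stratum weights W_h = N_h/N.
x̄_st = (2000·44.26 + 2800·29.14 + 5800·44.81 + 4000·52.11) / 14600 = 43.7295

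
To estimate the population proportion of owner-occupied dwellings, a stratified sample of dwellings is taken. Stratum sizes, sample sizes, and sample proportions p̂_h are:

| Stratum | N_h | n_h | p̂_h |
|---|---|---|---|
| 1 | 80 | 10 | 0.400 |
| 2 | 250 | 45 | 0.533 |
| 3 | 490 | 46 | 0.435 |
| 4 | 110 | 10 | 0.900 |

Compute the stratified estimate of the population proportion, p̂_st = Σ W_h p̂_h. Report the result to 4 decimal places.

N = 930; stratum weights W_h = N_h/N.
p̂_st = Σ W_h p̂_h = (80·0.400 + 250·0.533 + 490·0.435 + 110·0.900)/930 = 0.51333

p̂_st ≈ 0.5133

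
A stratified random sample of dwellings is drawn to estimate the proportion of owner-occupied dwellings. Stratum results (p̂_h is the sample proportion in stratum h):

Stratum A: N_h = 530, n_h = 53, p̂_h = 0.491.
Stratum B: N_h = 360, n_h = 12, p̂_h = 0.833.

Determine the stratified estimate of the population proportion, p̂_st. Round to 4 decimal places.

p̂_st ≈ 0.6293

N = 890; stratum weights W_h = N_h/N.
p̂_st = Σ W_h p̂_h = (530·0.491 + 360·0.833)/890 = 0.62934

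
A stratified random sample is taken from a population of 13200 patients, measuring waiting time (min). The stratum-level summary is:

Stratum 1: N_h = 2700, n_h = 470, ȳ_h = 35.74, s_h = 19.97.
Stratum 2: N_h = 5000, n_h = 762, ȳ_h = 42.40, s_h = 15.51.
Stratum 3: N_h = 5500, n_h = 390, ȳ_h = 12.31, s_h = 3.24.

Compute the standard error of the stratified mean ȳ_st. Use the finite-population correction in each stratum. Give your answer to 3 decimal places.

V̂(ȳ_st) = Σ W_h² (1 − n_h/N_h) s_h²/n_h, with W_h = N_h/N and N = 13200:
  stratum 1: (2700/13200)²·(1 − 470/2700)·19.97²/470 = 0.029321
  stratum 2: (5000/13200)²·(1 − 762/5000)·15.51²/762 = 0.038393
  stratum 3: (5500/13200)²·(1 − 390/5500)·3.24²/390 = 0.00434171
V̂(ȳ_st) = 0.0720557
SE(ȳ_st) = √0.0720557 = 0.268432

SE(ȳ_st) ≈ 0.268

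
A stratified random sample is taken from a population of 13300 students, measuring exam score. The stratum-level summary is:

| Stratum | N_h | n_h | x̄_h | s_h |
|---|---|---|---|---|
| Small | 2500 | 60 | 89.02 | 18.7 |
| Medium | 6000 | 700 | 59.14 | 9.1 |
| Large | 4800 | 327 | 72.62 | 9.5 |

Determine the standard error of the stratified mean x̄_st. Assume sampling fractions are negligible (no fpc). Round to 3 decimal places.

SE(x̄_st) ≈ 0.516

V̂(x̄_st) = Σ W_h² s_h²/n_h, with W_h = N_h/N and N = 13300:
  stratum Small: (2500/13300)²·18.7²/60 = 0.205925
  stratum Medium: (6000/13300)²·9.1²/700 = 0.024076
  stratum Large: (4800/13300)²·9.5²/327 = 0.0359483
V̂(x̄_st) = 0.265949
SE(x̄_st) = √0.265949 = 0.515703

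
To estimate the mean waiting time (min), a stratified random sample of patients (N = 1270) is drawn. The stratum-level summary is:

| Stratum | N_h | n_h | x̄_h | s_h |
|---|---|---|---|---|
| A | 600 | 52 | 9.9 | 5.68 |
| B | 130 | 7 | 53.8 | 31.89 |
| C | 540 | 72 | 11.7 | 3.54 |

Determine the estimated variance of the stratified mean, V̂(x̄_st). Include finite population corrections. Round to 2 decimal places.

V̂(x̄_st) = Σ W_h² (1 − n_h/N_h) s_h²/n_h, with W_h = N_h/N and N = 1270:
  stratum A: (600/1270)²·(1 − 52/600)·5.68²/52 = 0.126479
  stratum B: (130/1270)²·(1 − 7/130)·31.89²/7 = 1.4403
  stratum C: (540/1270)²·(1 − 72/540)·3.54²/72 = 0.0272713
V̂(x̄_st) = 1.59405

V̂(x̄_st) ≈ 1.59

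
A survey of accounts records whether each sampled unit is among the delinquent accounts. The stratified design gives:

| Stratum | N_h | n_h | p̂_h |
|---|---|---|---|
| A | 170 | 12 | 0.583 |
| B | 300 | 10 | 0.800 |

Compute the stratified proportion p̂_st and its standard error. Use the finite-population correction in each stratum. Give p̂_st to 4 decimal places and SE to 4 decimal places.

N = 470; stratum weights W_h = N_h/N.
p̂_st = Σ W_h p̂_h = (170·0.583 + 300·0.800)/470 = 0.72151
V̂(p̂_st) = Σ W_h² (1 − n_h/N_h) p̂_h(1−p̂_h)/(n_h−1):
  stratum A: (170/470)²·(1 − 12/170)·0.583·0.417/11 = 0.00268734
  stratum B: (300/470)²·(1 − 10/300)·0.800·0.200/9 = 0.00700166
V̂(p̂_st) = 0.009689; SE = √V̂ = 0.0984327

p̂_st ≈ 0.7215, SE ≈ 0.0984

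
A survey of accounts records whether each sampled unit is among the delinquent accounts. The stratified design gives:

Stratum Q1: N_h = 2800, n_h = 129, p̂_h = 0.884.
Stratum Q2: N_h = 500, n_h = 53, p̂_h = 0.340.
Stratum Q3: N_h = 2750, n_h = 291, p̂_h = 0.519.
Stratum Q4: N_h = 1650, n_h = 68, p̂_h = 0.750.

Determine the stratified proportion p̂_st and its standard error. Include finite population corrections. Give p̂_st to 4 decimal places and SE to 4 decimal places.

N = 7700; stratum weights W_h = N_h/N.
p̂_st = Σ W_h p̂_h = (2800·0.884 + 500·0.340 + 2750·0.519 + 1650·0.750)/7700 = 0.68960
V̂(p̂_st) = Σ W_h² (1 − n_h/N_h) p̂_h(1−p̂_h)/(n_h−1):
  stratum Q1: (2800/7700)²·(1 − 129/2800)·0.884·0.116/128 = 0.000101053
  stratum Q2: (500/7700)²·(1 − 53/500)·0.340·0.660/52 = 1.62673e-05
  stratum Q3: (2750/7700)²·(1 − 291/2750)·0.519·0.481/290 = 9.81803e-05
  stratum Q4: (1650/7700)²·(1 − 68/1650)·0.750·0.250/67 = 0.000123207
V̂(p̂_st) = 0.000338708; SE = √V̂ = 0.018404

p̂_st ≈ 0.6896, SE ≈ 0.0184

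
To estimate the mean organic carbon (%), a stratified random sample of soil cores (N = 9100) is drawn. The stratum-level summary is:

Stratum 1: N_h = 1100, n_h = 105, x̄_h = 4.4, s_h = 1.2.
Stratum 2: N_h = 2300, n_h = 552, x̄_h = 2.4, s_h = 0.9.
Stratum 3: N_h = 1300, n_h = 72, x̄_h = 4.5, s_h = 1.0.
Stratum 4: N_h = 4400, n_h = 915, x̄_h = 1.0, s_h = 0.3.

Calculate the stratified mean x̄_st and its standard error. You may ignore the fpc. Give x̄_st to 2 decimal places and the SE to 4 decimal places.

x̄_st ≈ 2.26, SE ≈ 0.0245

x̄_st = Σ W_h x̄_h = (1100·4.4 + 2300·2.4 + 1300·4.5 + 4400·1.0)/9100 = 2.26484
V̂(x̄_st) = Σ W_h² s_h²/n_h, with W_h = N_h/N and N = 9100:
  stratum 1: (1100/9100)²·1.2²/105 = 0.00020039
  stratum 2: (2300/9100)²·0.9²/552 = 9.37387e-05
  stratum 3: (1300/9100)²·1.0²/72 = 0.000283447
  stratum 4: (4400/9100)²·0.3²/915 = 2.29956e-05
V̂(x̄_st) = 0.000600571
SE(x̄_st) = √0.000600571 = 0.0245065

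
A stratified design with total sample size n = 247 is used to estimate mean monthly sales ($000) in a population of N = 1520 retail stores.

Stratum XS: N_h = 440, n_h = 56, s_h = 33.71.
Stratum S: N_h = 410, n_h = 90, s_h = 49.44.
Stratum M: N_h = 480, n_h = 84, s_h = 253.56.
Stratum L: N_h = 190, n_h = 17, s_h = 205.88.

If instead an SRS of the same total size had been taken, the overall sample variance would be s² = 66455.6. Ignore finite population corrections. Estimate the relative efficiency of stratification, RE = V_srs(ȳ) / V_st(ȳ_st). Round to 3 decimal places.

V̂(ȳ_st) = Σ W_h² s_h²/n_h, with W_h = N_h/N and N = 1520:
  stratum XS: (440/1520)²·33.71²/56 = 1.70039
  stratum S: (410/1520)²·49.44²/90 = 1.97604
  stratum M: (480/1520)²·253.56²/84 = 76.3269
  stratum L: (190/1520)²·205.88²/17 = 38.9582
V_st = 118.962
V_srs = s²/n = 66455.6/247 = 269.051
Relative efficiency = V_srs / V_st = 269.051/118.962 = 2.2617

RE ≈ 2.262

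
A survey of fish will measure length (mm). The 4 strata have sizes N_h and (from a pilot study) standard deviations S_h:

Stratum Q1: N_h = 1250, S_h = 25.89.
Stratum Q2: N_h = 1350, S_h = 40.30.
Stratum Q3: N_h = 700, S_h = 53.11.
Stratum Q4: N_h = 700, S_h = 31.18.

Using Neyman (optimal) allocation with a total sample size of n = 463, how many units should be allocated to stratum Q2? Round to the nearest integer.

173

Neyman allocation: n_h = n · N_h S_h / Σ N_i S_i, with n = 463.
  stratum Q1: N_h·S_h = 1250·25.89 = 32362.50
  stratum Q2: N_h·S_h = 1350·40.30 = 54405.00
  stratum Q3: N_h·S_h = 700·53.11 = 37177.00
  stratum Q4: N_h·S_h = 700·31.18 = 21826.00
Σ N_h S_h = 145770.50
n for stratum Q2 = 463·54405.00/145770.50 = 172.803 → 173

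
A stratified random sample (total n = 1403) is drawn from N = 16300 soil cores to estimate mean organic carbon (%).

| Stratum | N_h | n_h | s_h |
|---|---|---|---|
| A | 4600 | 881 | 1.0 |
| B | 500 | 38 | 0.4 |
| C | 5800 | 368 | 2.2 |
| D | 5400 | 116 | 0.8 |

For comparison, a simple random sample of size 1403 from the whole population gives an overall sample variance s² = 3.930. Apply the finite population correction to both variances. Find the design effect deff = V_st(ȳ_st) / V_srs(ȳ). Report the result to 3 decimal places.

V̂(ȳ_st) = Σ W_h² (1 − n_h/N_h) s_h²/n_h, with W_h = N_h/N and N = 16300:
  stratum A: (4600/16300)²·(1 − 881/4600)·1.0²/881 = 7.30858e-05
  stratum B: (500/16300)²·(1 − 38/500)·0.4²/38 = 3.66078e-06
  stratum C: (5800/16300)²·(1 − 368/5800)·2.2²/368 = 0.00155959
  stratum D: (5400/16300)²·(1 − 116/5400)·0.8²/116 = 0.00059252
V_st = 0.00222886
V_srs = (1 − 1403/16300)·3.930/1403 = 0.00256004
deff = V_st / V_srs = 0.00222886/0.00256004 = 0.8706

deff ≈ 0.871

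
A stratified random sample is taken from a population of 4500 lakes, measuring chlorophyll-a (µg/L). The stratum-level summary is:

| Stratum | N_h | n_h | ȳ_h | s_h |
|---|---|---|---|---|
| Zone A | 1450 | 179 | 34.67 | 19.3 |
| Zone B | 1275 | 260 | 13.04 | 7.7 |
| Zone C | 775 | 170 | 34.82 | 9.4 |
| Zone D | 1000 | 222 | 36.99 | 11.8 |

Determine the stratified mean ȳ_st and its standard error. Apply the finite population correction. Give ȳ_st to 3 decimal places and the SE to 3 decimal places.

ȳ_st = Σ W_h ȳ_h = (1450·34.67 + 1275·13.04 + 775·34.82 + 1000·36.99)/4500 = 29.08289
V̂(ȳ_st) = Σ W_h² (1 − n_h/N_h) s_h²/n_h, with W_h = N_h/N and N = 4500:
  stratum Zone A: (1450/4500)²·(1 − 179/1450)·19.3²/179 = 0.189387
  stratum Zone B: (1275/4500)²·(1 − 260/1275)·7.7²/260 = 0.0145733
  stratum Zone C: (775/4500)²·(1 − 170/775)·9.4²/170 = 0.0120348
  stratum Zone D: (1000/4500)²·(1 − 222/1000)·11.8²/222 = 0.0240971
V̂(ȳ_st) = 0.240092
SE(ȳ_st) = √0.240092 = 0.489992

ȳ_st ≈ 29.083, SE ≈ 0.490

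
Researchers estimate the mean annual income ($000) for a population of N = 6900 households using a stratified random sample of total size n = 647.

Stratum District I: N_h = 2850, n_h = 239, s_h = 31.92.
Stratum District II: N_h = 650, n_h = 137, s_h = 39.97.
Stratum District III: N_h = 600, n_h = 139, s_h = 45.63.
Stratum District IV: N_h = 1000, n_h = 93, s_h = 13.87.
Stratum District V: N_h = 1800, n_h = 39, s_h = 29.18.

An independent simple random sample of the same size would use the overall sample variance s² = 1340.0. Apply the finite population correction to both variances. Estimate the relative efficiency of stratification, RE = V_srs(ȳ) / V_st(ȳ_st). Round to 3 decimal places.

V̂(ȳ_st) = Σ W_h² (1 − n_h/N_h) s_h²/n_h, with W_h = N_h/N and N = 6900:
  stratum District I: (2850/6900)²·(1 − 239/2850)·31.92²/239 = 0.666318
  stratum District II: (650/6900)²·(1 − 137/650)·39.97²/137 = 0.0816733
  stratum District III: (600/6900)²·(1 − 139/600)·45.63²/139 = 0.0870242
  stratum District IV: (1000/6900)²·(1 − 93/1000)·13.87²/93 = 0.0394075
  stratum District V: (1800/6900)²·(1 − 39/1800)·29.18²/39 = 1.45358
V_st = 2.32801
V_srs = (1 − 647/6900)·1340.0/647 = 1.87689
Relative efficiency = V_srs / V_st = 1.87689/2.32801 = 0.8062

RE ≈ 0.806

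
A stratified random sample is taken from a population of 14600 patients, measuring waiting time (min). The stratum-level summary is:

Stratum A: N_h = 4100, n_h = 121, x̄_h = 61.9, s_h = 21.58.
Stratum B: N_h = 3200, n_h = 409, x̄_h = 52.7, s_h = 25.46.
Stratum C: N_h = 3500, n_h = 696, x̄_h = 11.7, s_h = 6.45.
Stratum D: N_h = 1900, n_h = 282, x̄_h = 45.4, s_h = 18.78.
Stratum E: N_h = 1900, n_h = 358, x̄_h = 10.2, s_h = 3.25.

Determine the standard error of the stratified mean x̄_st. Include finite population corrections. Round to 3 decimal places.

V̂(x̄_st) = Σ W_h² (1 − n_h/N_h) s_h²/n_h, with W_h = N_h/N and N = 14600:
  stratum A: (4100/14600)²·(1 − 121/4100)·21.58²/121 = 0.294557
  stratum B: (3200/14600)²·(1 − 409/3200)·25.46²/409 = 0.0664045
  stratum C: (3500/14600)²·(1 − 696/3500)·6.45²/696 = 0.00275201
  stratum D: (1900/14600)²·(1 − 282/1900)·18.78²/282 = 0.0180372
  stratum E: (1900/14600)²·(1 − 358/1900)·3.25²/358 = 0.000405523
V̂(x̄_st) = 0.382156
SE(x̄_st) = √0.382156 = 0.618188

SE(x̄_st) ≈ 0.618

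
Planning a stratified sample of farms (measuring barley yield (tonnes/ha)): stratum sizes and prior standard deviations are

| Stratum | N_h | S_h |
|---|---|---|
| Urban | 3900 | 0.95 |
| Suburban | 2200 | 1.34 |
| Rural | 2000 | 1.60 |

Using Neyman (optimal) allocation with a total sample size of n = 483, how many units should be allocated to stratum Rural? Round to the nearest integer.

157

Neyman allocation: n_h = n · N_h S_h / Σ N_i S_i, with n = 483.
  stratum Urban: N_h·S_h = 3900·0.95 = 3705.00
  stratum Suburban: N_h·S_h = 2200·1.34 = 2948.00
  stratum Rural: N_h·S_h = 2000·1.60 = 3200.00
Σ N_h S_h = 9853.00
n for stratum Rural = 483·3200.00/9853.00 = 156.866 → 157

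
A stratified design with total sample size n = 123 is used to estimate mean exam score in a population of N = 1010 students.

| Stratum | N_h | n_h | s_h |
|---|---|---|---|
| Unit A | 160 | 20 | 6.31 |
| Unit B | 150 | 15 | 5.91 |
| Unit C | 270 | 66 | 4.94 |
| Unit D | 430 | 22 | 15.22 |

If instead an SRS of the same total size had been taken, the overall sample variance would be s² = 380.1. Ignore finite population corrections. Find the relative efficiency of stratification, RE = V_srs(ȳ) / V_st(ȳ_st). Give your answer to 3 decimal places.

RE ≈ 1.518

V̂(ȳ_st) = Σ W_h² s_h²/n_h, with W_h = N_h/N and N = 1010:
  stratum Unit A: (160/1010)²·6.31²/20 = 0.0499604
  stratum Unit B: (150/1010)²·5.91²/15 = 0.0513598
  stratum Unit C: (270/1010)²·4.94²/66 = 0.0264238
  stratum Unit D: (430/1010)²·15.22²/22 = 1.90854
V_st = 2.03628
V_srs = s²/n = 380.1/123 = 3.09024
Relative efficiency = V_srs / V_st = 3.09024/2.03628 = 1.5176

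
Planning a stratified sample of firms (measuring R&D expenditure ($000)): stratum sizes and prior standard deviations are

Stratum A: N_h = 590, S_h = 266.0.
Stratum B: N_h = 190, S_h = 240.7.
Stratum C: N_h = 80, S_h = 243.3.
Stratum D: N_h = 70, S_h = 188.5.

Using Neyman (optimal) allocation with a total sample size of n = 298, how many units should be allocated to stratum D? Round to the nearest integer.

Neyman allocation: n_h = n · N_h S_h / Σ N_i S_i, with n = 298.
  stratum A: N_h·S_h = 590·266.0 = 156940.00
  stratum B: N_h·S_h = 190·240.7 = 45733.00
  stratum C: N_h·S_h = 80·243.3 = 19464.00
  stratum D: N_h·S_h = 70·188.5 = 13195.00
Σ N_h S_h = 235332.00
n for stratum D = 298·13195.00/235332.00 = 16.709 → 17

17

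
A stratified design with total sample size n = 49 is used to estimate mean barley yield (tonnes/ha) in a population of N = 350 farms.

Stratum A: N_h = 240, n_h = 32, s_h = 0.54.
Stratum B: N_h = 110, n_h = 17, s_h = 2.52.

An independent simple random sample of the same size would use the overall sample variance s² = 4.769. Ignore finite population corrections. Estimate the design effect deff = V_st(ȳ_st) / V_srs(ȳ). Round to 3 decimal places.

deff ≈ 0.423

V̂(ȳ_st) = Σ W_h² s_h²/n_h, with W_h = N_h/N and N = 350:
  stratum A: (240/350)²·0.54²/32 = 0.00428473
  stratum B: (110/350)²·2.52²/17 = 0.0368979
V_st = 0.0411826
V_srs = s²/n = 4.769/49 = 0.0973265
deff = V_st / V_srs = 0.0411826/0.0973265 = 0.4231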